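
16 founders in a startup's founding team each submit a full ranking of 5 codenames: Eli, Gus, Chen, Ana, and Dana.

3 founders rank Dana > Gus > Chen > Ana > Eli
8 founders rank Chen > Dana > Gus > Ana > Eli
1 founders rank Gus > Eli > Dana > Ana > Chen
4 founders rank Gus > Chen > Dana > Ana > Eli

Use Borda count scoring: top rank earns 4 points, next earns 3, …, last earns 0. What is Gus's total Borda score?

45

Borda scores:
  Eli: 3·0 + 8·0 + 3 + 4·0 = 3
  Gus: 3·3 + 8·2 + 4 + 4·4 = 45
  Chen: 3·2 + 8·4 + 0 + 4·3 = 50
  Ana: 3·1 + 8·1 + 1 + 4·1 = 16
  Dana: 3·4 + 8·3 + 2 + 4·2 = 46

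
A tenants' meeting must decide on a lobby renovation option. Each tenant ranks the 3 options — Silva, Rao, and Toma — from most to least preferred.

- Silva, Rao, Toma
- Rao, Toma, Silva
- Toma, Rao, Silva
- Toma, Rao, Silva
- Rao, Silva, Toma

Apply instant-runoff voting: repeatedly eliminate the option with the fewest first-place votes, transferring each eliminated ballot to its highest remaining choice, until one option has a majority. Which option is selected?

Rao

Round 1: Rao 2, Toma 2, Silva 1. Silva has the fewest and is eliminated.
Round 2: Rao 3, Toma 2. Rao has a majority.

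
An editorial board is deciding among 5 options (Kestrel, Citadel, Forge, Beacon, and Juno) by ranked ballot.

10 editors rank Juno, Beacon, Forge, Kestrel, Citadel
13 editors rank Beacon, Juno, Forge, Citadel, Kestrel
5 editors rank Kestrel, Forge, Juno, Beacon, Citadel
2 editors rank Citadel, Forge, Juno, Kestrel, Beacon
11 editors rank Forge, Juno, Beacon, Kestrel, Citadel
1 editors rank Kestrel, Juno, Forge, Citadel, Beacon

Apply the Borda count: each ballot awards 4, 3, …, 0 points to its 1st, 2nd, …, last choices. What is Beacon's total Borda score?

109

Borda scores:
  Kestrel: 10·1 + 13·0 + 5·4 + 2·1 + 11·1 + 4 = 47
  Citadel: 10·0 + 13·1 + 5·0 + 2·4 + 11·0 + 1 = 22
  Forge: 10·2 + 13·2 + 5·3 + 2·3 + 11·4 + 2 = 113
  Beacon: 10·3 + 13·4 + 5·1 + 2·0 + 11·2 + 0 = 109
  Juno: 10·4 + 13·3 + 5·2 + 2·2 + 11·3 + 3 = 129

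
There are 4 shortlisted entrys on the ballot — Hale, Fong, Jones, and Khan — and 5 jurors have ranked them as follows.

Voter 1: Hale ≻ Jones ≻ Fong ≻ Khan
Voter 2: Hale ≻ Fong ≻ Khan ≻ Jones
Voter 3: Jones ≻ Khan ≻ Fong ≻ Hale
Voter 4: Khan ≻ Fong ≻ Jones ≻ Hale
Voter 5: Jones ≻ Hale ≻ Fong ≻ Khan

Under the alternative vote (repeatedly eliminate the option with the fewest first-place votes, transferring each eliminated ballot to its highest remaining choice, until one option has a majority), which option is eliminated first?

Round 1: Hale 2, Jones 2, Khan 1, Fong 0. Fong has the fewest and is eliminated.
Round 2: Hale 2, Jones 2, Khan 1. Khan has the fewest and is eliminated.
Round 3: Jones 3, Hale 2. Jones has a majority.

Fong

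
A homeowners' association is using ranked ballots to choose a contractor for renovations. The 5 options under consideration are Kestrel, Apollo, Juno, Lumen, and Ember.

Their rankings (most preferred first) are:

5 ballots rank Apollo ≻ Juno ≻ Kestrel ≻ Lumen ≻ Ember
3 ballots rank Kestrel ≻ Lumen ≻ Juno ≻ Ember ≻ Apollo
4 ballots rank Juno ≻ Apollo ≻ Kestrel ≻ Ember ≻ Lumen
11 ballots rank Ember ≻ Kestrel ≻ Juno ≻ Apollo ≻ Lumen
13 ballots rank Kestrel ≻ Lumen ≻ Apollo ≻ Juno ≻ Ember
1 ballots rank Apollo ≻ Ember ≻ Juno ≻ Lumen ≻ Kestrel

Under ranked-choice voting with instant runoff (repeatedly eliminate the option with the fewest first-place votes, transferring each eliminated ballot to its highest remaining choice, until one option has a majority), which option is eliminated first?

Lumen

Round 1: Kestrel 16, Ember 11, Apollo 6, Juno 4, Lumen 0. Lumen has the fewest and is eliminated.
Round 2: Kestrel 16, Ember 11, Apollo 6, Juno 4. Juno has the fewest and is eliminated.
Round 3: Kestrel 16, Ember 11, Apollo 10. Apollo has the fewest and is eliminated.
Round 4: Kestrel 25, Ember 12. Kestrel has a majority.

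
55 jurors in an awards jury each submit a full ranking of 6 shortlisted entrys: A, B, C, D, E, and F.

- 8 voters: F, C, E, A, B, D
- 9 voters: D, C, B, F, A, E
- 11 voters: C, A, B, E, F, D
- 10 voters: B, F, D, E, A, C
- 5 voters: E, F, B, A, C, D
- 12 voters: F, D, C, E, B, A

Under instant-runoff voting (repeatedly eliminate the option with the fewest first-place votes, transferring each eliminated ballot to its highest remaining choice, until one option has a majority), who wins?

F

Round 1: F 20, C 11, B 10, D 9, E 5, A 0. A has the fewest and is eliminated.
Round 2: F 20, C 11, B 10, D 9, E 5. E has the fewest and is eliminated.
Round 3: F 25, C 11, B 10, D 9. D has the fewest and is eliminated.
Round 4: F 25, C 20, B 10. B has the fewest and is eliminated.
Round 5: F 35, C 20. F has a majority.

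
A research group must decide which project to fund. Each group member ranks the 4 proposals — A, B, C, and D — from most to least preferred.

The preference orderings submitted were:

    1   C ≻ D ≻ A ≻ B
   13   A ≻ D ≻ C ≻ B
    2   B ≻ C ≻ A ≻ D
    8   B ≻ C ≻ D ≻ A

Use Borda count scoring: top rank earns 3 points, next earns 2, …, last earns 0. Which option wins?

Borda scores:
  A: 1 + 13·3 + 2·1 + 8·0 = 42
  B: 0 + 13·0 + 2·3 + 8·3 = 30
  C: 3 + 13·1 + 2·2 + 8·2 = 36
  D: 2 + 13·2 + 2·0 + 8·1 = 36
A has the highest total.

A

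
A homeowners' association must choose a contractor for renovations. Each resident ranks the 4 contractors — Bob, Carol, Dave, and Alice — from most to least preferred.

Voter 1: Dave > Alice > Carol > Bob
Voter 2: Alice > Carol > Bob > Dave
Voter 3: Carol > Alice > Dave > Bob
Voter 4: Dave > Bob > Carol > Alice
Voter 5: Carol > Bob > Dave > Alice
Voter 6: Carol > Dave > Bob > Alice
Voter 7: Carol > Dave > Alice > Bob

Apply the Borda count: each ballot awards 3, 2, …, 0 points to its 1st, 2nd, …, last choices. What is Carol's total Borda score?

16

Borda scores:
  Bob: 0 + 1 + 0 + 2 + 2 + 1 + 0 = 6
  Carol: 1 + 2 + 3 + 1 + 3 + 3 + 3 = 16
  Dave: 3 + 0 + 1 + 3 + 1 + 2 + 2 = 12
  Alice: 2 + 3 + 2 + 0 + 0 + 0 + 1 = 8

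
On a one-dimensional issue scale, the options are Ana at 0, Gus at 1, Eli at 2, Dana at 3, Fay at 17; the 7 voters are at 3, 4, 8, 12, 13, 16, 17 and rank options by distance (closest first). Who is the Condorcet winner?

With single-peaked preferences on a line, the Condorcet winner is the candidate closest to the median voter.
The median voter (position 12) is closest to Fay at 17.
Check: Fay vs Dana — voters closer to Fay: 4 of 7.

Fay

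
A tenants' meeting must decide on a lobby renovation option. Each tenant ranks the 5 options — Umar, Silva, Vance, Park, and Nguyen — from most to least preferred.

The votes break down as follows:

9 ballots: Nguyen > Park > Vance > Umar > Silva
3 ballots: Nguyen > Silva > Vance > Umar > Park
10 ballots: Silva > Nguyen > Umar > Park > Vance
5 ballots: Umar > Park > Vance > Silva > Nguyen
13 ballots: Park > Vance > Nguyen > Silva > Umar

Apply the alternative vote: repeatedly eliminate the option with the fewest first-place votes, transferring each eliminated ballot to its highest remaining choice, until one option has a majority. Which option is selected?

Round 1: Park 13, Nguyen 12, Silva 10, Umar 5, Vance 0. Vance has the fewest and is eliminated.
Round 2: Park 13, Nguyen 12, Silva 10, Umar 5. Umar has the fewest and is eliminated.
Round 3: Park 18, Nguyen 12, Silva 10. Silva has the fewest and is eliminated.
Round 4: Nguyen 22, Park 18. Nguyen has a majority.

Nguyen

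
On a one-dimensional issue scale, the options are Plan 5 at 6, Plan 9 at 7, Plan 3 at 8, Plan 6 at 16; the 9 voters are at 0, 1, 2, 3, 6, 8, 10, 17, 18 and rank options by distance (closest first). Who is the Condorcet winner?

Plan 5

With single-peaked preferences on a line, the Condorcet winner is the candidate closest to the median voter.
The median voter (position 6) is closest to Plan 5 at 6.
Check: Plan 5 vs Plan 3 — voters closer to Plan 5: 5 of 9.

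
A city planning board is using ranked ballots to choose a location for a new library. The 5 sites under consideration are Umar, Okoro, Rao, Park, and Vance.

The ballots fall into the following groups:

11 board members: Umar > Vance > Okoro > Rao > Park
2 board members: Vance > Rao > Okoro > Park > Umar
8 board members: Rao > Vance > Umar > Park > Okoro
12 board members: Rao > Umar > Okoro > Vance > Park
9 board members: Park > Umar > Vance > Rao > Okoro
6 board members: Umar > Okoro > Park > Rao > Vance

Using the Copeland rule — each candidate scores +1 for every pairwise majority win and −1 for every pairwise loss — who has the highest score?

Umar

Pairwise results:
  Umar vs Okoro: Umar wins 46–2.
  Umar vs Rao: Umar wins 26–22.
  Umar vs Park: Umar wins 37–11.
  Umar vs Vance: Umar wins 38–10.
  Okoro vs Rao: Rao wins 31–17.
  Okoro vs Park: Okoro wins 31–17.
  Okoro vs Vance: Vance wins 30–18.
  Rao vs Park: Rao wins 33–15.
  Rao vs Vance: Rao wins 26–22.
  Park vs Vance: Vance wins 33–15.
Copeland scores (wins − losses):
  Umar: 4 − 0 = 4
  Okoro: 1 − 3 = -2
  Rao: 3 − 1 = 2
  Park: 0 − 4 = -4
  Vance: 2 − 2 = 0
Umar has the best Copeland score.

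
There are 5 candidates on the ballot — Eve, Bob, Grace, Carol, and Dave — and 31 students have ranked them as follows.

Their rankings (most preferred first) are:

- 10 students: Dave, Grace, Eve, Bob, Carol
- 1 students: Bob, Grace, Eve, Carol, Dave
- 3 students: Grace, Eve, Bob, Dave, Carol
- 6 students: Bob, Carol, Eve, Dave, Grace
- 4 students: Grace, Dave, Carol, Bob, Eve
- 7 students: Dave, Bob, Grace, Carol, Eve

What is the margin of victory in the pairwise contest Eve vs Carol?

3

Ballots ranking Eve above Carol: 10+1+3 = 14.
Ballots ranking Carol above Eve: 6+4+7 = 17.
Carol wins 17–14, a margin of 3.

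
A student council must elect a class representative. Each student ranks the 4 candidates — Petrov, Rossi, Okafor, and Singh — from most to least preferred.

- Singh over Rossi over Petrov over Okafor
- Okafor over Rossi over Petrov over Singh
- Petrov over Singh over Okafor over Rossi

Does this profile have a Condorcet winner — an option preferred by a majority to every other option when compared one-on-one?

Head-to-head results (3 voters total):
Petrov vs Rossi: Rossi wins 2–1.
Petrov vs Okafor: Petrov wins 2–1.
Petrov vs Singh: Petrov wins 2–1.
Rossi vs Okafor: Okafor wins 2–1.
Rossi vs Singh: Singh wins 2–1.
Okafor vs Singh: Singh wins 2–1.
No candidate beats all others: Petrov beats Okafor beats Rossi beats Petrov, a majority cycle.

No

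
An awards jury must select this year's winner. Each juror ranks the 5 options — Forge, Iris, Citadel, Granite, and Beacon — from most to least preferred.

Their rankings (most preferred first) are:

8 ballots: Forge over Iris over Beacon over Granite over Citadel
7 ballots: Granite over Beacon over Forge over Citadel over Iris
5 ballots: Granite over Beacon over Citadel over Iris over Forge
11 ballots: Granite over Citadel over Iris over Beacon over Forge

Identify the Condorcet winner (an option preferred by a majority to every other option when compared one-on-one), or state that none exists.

Granite

Head-to-head results (31 voters total):
Forge vs Iris: Iris wins 16–15.
Forge vs Citadel: Citadel wins 16–15.
Forge vs Granite: Granite wins 23–8.
Forge vs Beacon: Beacon wins 23–8.
Iris vs Citadel: Citadel wins 23–8.
Iris vs Granite: Granite wins 23–8.
Iris vs Beacon: Iris wins 19–12.
Citadel vs Granite: Granite wins 31–0.
Citadel vs Beacon: Beacon wins 20–11.
Granite vs Beacon: Granite wins 23–8.
Granite beats each rival — Forge (23–8), Iris (23–8), Citadel (31–0), Beacon (23–8) — so Granite is the Condorcet winner.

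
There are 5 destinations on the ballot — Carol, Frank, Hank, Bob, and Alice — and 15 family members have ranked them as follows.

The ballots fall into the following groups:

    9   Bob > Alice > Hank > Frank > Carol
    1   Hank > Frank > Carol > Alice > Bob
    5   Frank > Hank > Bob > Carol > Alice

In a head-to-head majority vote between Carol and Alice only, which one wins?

Alice

Ballots ranking Carol above Alice: 1+5 = 6.
Ballots ranking Alice above Carol: 9.
Alice wins the head-to-head, 9–6.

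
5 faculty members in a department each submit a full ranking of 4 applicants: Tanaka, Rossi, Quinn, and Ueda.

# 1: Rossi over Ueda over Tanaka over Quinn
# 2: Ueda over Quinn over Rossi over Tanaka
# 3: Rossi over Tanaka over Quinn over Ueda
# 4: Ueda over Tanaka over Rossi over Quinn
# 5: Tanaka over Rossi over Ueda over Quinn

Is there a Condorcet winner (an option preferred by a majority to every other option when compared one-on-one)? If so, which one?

Rossi

Head-to-head results (5 voters total):
Tanaka vs Rossi: Rossi wins 3–2.
Tanaka vs Quinn: Tanaka wins 4–1.
Tanaka vs Ueda: Ueda wins 3–2.
Rossi vs Quinn: Rossi wins 4–1.
Rossi vs Ueda: Rossi wins 3–2.
Quinn vs Ueda: Ueda wins 4–1.
Rossi beats each rival — Tanaka (3–2), Quinn (4–1), Ueda (3–2) — so Rossi is the Condorcet winner.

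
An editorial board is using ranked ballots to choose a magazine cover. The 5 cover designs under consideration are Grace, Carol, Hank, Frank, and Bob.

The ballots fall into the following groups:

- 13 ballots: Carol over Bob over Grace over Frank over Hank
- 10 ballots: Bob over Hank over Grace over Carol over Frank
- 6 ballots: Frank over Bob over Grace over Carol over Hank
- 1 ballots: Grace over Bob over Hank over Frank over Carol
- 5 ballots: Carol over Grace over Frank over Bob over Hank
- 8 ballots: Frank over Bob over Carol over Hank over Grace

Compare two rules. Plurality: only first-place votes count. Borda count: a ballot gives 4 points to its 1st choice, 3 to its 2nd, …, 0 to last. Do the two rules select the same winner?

Plurality first-place counts: Grace 1, Carol 18, Hank 0, Frank 14, Bob 10 → Carol.
Borda totals: Grace 77, Carol 104, Hank 40, Frank 80, Bob 129 → Bob.
The two rules disagree: plurality picks Carol, Borda picks Bob.

No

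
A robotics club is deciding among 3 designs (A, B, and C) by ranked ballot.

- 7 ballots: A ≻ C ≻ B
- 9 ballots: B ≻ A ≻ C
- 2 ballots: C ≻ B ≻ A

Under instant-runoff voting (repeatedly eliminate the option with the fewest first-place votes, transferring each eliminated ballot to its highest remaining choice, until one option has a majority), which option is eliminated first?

C

Round 1: B 9, A 7, C 2. C has the fewest and is eliminated.
Round 2: B 11, A 7. B has a majority.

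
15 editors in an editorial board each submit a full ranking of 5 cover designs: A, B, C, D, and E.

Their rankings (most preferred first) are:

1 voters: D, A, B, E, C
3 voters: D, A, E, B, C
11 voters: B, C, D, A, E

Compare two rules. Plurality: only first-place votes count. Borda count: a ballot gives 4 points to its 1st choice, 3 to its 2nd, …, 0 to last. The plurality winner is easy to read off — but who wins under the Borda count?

B

Plurality first-place counts: A 0, B 11, C 0, D 4, E 0 → B.
Borda totals: A 23, B 49, C 33, D 38, E 7 → B.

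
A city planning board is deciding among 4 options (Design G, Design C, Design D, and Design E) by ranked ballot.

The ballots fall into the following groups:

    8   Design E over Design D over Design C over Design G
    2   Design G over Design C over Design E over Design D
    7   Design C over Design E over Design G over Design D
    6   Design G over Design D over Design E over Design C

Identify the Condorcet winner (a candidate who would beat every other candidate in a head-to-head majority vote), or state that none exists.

Head-to-head results (23 voters total):
Design G vs Design C: Design C wins 15–8.
Design G vs Design D: Design G wins 15–8.
Design G vs Design E: Design E wins 15–8.
Design C vs Design D: Design D wins 14–9.
Design C vs Design E: Design E wins 14–9.
Design D vs Design E: Design E wins 17–6.
Design E beats each rival — Design G (15–8), Design C (14–9), Design D (17–6) — so Design E is the Condorcet winner.

Design E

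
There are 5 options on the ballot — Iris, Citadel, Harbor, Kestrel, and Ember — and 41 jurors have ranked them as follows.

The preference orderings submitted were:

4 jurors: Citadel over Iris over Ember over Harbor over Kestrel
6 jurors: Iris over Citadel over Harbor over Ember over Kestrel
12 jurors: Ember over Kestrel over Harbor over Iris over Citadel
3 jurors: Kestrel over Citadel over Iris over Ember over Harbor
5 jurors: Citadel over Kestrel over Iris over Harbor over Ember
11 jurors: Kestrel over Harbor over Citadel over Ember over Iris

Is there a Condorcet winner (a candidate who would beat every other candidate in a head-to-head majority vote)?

No

Head-to-head results (41 voters total):
Iris vs Citadel: Citadel wins 23–18.
Iris vs Harbor: Harbor wins 23–18.
Iris vs Kestrel: Kestrel wins 31–10.
Iris vs Ember: Ember wins 23–18.
Citadel vs Harbor: Harbor wins 23–18.
Citadel vs Kestrel: Kestrel wins 26–15.
Citadel vs Ember: Citadel wins 29–12.
Harbor vs Kestrel: Kestrel wins 31–10.
Harbor vs Ember: Harbor wins 22–19.
Kestrel vs Ember: Ember wins 22–19.
No candidate beats all others: Citadel beats Ember beats Kestrel beats Citadel, a majority cycle.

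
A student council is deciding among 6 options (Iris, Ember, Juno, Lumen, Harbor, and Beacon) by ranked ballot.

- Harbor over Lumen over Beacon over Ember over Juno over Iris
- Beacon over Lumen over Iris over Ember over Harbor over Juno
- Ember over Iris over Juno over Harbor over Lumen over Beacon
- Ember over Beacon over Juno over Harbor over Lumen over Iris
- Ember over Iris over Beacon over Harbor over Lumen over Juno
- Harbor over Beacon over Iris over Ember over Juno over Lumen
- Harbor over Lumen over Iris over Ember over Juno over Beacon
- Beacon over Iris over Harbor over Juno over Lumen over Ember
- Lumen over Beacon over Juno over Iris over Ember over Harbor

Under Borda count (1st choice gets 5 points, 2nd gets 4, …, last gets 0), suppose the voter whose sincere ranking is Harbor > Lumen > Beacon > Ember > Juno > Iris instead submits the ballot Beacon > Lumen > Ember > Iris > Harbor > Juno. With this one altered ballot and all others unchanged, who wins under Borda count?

Beacon

Borda totals with the altered ballot: Iris 25, Ember 25, Juno 13, Lumen 21, Harbor 21, Beacon 30.
The winner is unchanged: still Beacon.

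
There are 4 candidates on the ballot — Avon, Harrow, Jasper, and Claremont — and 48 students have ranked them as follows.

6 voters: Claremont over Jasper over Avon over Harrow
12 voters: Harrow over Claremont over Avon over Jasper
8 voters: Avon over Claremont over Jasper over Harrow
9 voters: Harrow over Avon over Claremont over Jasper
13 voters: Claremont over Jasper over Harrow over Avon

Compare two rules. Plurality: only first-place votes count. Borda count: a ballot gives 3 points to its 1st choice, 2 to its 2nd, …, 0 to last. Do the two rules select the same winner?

No

Plurality first-place counts: Avon 8, Harrow 21, Jasper 0, Claremont 19 → Harrow.
Borda totals: Avon 60, Harrow 76, Jasper 46, Claremont 106 → Claremont.
The two rules disagree: plurality picks Harrow, Borda picks Claremont.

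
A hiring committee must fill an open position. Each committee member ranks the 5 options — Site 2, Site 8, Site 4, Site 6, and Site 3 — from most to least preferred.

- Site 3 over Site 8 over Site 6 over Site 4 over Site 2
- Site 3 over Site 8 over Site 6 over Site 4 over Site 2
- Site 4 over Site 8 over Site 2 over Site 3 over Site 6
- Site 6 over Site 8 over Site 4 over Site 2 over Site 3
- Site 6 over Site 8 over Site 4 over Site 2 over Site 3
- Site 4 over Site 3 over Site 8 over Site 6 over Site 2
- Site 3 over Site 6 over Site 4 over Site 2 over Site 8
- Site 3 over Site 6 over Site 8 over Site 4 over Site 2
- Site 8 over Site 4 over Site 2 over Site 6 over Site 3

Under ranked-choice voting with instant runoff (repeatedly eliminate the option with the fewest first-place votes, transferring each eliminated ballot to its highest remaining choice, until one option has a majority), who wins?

Site 4

Round 1: Site 3 4, Site 4 2, Site 6 2, Site 8 1, Site 2 0. Site 2 has the fewest and is eliminated.
Round 2: Site 3 4, Site 4 2, Site 6 2, Site 8 1. Site 8 has the fewest and is eliminated.
Round 3: Site 3 4, Site 4 3, Site 6 2. Site 6 has the fewest and is eliminated.
Round 4: Site 4 5, Site 3 4. Site 4 has a majority.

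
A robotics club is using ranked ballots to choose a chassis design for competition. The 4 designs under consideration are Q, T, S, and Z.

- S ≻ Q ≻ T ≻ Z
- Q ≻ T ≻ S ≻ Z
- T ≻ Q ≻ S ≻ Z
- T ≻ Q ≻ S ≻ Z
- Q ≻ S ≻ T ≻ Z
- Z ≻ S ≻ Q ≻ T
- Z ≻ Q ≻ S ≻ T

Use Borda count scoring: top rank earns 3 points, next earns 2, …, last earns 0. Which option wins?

Borda scores:
  Q: 2 + 3 + 2 + 2 + 3 + 1 + 2 = 15
  T: 1 + 2 + 3 + 3 + 1 + 0 + 0 = 10
  S: 3 + 1 + 1 + 1 + 2 + 2 + 1 = 11
  Z: 0 + 0 + 0 + 0 + 0 + 3 + 3 = 6
Q has the highest total.

Q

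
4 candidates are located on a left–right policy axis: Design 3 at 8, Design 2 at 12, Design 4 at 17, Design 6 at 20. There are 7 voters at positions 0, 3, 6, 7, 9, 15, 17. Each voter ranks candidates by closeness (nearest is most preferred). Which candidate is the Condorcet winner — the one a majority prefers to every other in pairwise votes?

Design 3

With single-peaked preferences on a line, the Condorcet winner is the candidate closest to the median voter.
The median voter (position 7) is closest to Design 3 at 8.
Check: Design 3 vs Design 2 — voters closer to Design 3: 5 of 7.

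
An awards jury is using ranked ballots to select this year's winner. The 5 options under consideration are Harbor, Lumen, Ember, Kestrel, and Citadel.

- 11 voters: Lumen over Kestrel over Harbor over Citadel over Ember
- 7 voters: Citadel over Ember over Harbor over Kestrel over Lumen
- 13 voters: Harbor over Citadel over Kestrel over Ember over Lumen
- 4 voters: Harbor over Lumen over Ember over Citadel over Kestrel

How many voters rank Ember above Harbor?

Ballots ranking Ember above Harbor: 7.
Ballots ranking Harbor above Ember: 11+13+4 = 28.
So 7 of 35 voters prefer Ember to Harbor.

7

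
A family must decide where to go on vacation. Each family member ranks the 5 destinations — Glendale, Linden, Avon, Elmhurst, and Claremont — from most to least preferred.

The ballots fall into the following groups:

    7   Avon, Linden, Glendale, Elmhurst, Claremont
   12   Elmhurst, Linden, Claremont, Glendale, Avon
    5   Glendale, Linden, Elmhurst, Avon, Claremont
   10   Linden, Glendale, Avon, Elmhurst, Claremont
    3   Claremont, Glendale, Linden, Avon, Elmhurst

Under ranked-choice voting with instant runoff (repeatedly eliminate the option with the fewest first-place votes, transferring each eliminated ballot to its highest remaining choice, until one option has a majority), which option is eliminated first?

Claremont

Round 1: Elmhurst 12, Linden 10, Avon 7, Glendale 5, Claremont 3. Claremont has the fewest and is eliminated.
Round 2: Elmhurst 12, Linden 10, Glendale 8, Avon 7. Avon has the fewest and is eliminated.
Round 3: Linden 17, Elmhurst 12, Glendale 8. Glendale has the fewest and is eliminated.
Round 4: Linden 25, Elmhurst 12. Linden has a majority.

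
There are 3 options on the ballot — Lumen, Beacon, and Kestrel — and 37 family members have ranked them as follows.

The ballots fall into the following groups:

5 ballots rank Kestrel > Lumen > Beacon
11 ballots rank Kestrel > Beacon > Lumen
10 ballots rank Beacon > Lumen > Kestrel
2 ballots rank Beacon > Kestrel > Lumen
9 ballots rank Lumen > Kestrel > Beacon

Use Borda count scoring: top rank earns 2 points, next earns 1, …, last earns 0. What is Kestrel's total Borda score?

Borda scores:
  Lumen: 5·1 + 11·0 + 10·1 + 2·0 + 9·2 = 33
  Beacon: 5·0 + 11·1 + 10·2 + 2·2 + 9·0 = 35
  Kestrel: 5·2 + 11·2 + 10·0 + 2·1 + 9·1 = 43

43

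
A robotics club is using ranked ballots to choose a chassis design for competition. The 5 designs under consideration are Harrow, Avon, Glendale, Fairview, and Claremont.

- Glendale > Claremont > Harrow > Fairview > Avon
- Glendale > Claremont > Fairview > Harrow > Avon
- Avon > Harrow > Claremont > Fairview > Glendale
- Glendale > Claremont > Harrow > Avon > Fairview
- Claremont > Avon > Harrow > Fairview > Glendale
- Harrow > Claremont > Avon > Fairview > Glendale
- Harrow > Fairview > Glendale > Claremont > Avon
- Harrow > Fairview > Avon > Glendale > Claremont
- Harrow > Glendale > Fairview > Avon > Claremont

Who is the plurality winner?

First-place vote totals:
  Harrow: 4
  Avon: 1
  Glendale: 3
  Fairview: 0
  Claremont: 1
Harrow has the most first-place votes.

Harrow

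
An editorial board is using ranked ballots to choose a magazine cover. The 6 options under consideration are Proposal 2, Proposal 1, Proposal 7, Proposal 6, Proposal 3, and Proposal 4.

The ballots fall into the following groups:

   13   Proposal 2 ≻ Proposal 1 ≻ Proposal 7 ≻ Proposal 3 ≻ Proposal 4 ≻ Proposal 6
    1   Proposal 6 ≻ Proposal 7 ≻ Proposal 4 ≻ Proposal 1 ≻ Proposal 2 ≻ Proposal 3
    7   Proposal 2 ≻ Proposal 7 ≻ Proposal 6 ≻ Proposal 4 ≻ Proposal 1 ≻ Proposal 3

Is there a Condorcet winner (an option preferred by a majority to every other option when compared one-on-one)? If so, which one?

Proposal 2

Head-to-head results (21 voters total):
Proposal 2 vs Proposal 1: Proposal 2 wins 20–1.
Proposal 2 vs Proposal 7: Proposal 2 wins 20–1.
Proposal 2 vs Proposal 6: Proposal 2 wins 20–1.
Proposal 2 vs Proposal 3: Proposal 2 wins 21–0.
Proposal 2 vs Proposal 4: Proposal 2 wins 20–1.
Proposal 1 vs Proposal 7: Proposal 1 wins 13–8.
Proposal 1 vs Proposal 6: Proposal 1 wins 13–8.
Proposal 1 vs Proposal 3: Proposal 1 wins 21–0.
Proposal 1 vs Proposal 4: Proposal 1 wins 13–8.
Proposal 7 vs Proposal 6: Proposal 7 wins 20–1.
Proposal 7 vs Proposal 3: Proposal 7 wins 21–0.
Proposal 7 vs Proposal 4: Proposal 7 wins 21–0.
Proposal 6 vs Proposal 3: Proposal 3 wins 13–8.
Proposal 6 vs Proposal 4: Proposal 4 wins 13–8.
Proposal 3 vs Proposal 4: Proposal 3 wins 13–8.
Proposal 2 beats each rival — Proposal 1 (20–1), Proposal 7 (20–1), Proposal 6 (20–1), Proposal 3 (21–0), Proposal 4 (20–1) — so Proposal 2 is the Condorcet winner.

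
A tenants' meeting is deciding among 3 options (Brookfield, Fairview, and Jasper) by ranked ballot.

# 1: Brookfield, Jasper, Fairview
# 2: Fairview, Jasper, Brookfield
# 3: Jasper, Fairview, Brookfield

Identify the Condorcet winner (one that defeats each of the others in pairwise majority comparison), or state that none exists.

Jasper

Head-to-head results (3 voters total):
Brookfield vs Fairview: Fairview wins 2–1.
Brookfield vs Jasper: Jasper wins 2–1.
Fairview vs Jasper: Jasper wins 2–1.
Jasper beats each rival — Brookfield (2–1), Fairview (2–1) — so Jasper is the Condorcet winner.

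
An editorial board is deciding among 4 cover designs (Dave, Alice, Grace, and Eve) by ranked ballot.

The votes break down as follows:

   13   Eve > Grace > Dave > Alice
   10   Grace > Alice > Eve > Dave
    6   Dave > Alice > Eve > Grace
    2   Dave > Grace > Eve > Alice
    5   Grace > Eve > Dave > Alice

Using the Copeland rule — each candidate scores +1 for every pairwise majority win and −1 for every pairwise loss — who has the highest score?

Pairwise results:
  Dave vs Alice: Dave wins 26–10.
  Dave vs Grace: Grace wins 28–8.
  Dave vs Eve: Eve wins 28–8.
  Alice vs Grace: Grace wins 30–6.
  Alice vs Eve: Eve wins 20–16.
  Grace vs Eve: Eve wins 19–17.
Copeland scores (wins − losses):
  Dave: 1 − 2 = -1
  Alice: 0 − 3 = -3
  Grace: 2 − 1 = 1
  Eve: 3 − 0 = 3
Eve has the best Copeland score.

Eve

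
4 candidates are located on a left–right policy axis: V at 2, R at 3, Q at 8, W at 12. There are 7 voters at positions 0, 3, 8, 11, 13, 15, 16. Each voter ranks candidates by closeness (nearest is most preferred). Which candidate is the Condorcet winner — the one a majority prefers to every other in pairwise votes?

With single-peaked preferences on a line, the Condorcet winner is the candidate closest to the median voter.
The median voter (position 11) is closest to W at 12.
Check: W vs V — voters closer to W: 5 of 7.

W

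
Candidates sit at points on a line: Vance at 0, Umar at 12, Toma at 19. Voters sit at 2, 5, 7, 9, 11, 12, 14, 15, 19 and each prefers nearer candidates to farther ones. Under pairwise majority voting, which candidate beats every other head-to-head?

With single-peaked preferences on a line, the Condorcet winner is the candidate closest to the median voter.
The median voter (position 11) is closest to Umar at 12.
Check: Umar vs Vance — voters closer to Umar: 7 of 9.

Umar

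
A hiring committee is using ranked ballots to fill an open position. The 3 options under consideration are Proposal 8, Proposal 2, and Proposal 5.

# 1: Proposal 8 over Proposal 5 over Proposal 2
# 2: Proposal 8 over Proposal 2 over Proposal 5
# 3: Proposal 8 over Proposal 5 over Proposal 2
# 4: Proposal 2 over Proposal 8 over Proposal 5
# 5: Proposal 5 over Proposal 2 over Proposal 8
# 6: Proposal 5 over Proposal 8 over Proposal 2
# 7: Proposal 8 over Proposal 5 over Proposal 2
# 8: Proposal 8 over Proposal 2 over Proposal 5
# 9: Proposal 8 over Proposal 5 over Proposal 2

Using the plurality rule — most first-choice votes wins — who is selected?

Proposal 8

First-place vote totals:
  Proposal 8: 6
  Proposal 2: 1
  Proposal 5: 2
Proposal 8 has the most first-place votes.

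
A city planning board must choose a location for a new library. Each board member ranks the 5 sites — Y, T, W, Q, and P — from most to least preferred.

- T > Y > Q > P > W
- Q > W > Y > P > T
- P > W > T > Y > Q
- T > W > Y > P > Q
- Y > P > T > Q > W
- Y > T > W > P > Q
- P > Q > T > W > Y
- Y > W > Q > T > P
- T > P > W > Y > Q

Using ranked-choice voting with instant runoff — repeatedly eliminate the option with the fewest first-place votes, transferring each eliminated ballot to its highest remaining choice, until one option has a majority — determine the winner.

Round 1: Y 3, T 3, P 2, Q 1, W 0. W has the fewest and is eliminated.
Round 2: Y 3, T 3, P 2, Q 1. Q has the fewest and is eliminated.
Round 3: Y 4, T 3, P 2. P has the fewest and is eliminated.
Round 4: T 5, Y 4. T has a majority.

T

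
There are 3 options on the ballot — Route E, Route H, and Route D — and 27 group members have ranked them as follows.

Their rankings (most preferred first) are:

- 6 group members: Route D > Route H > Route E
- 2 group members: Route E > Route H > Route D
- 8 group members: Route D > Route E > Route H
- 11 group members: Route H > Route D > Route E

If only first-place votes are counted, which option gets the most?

First-place vote totals:
  Route E: 2
  Route H: 11
  Route D: 14
Route D has the most first-place votes.

Route D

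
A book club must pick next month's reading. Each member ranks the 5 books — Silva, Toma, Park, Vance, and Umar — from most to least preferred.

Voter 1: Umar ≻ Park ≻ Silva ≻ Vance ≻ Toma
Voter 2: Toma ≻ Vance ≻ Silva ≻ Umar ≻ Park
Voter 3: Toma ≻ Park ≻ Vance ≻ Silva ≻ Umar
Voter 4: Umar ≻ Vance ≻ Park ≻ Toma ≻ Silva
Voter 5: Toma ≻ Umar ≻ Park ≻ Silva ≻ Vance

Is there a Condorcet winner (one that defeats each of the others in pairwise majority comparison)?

Yes

Head-to-head results (5 voters total):
Silva vs Toma: Toma wins 4–1.
Silva vs Park: Park wins 4–1.
Silva vs Vance: Vance wins 3–2.
Silva vs Umar: Umar wins 3–2.
Toma vs Park: Toma wins 3–2.
Toma vs Vance: Toma wins 3–2.
Toma vs Umar: Toma wins 3–2.
Park vs Vance: Park wins 3–2.
Park vs Umar: Umar wins 4–1.
Vance vs Umar: Umar wins 3–2.
Toma beats each rival — Silva (4–1), Park (3–2), Vance (3–2), Umar (3–2) — so Toma is the Condorcet winner.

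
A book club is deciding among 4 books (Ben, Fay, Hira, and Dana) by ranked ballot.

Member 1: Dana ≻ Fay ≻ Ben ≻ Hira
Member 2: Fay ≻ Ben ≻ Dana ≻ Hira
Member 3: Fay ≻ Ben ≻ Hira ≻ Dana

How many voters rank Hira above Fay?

Ballots ranking Hira above Fay: 0.
Ballots ranking Fay above Hira: 3.
So 0 of 3 voters prefer Hira to Fay.

0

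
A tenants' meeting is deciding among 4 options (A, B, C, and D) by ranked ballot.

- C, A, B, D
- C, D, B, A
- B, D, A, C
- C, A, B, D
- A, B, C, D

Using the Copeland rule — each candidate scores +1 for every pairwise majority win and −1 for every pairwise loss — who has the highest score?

Pairwise results:
  A vs B: A wins 3–2.
  A vs C: C wins 3–2.
  A vs D: A wins 3–2.
  B vs C: C wins 3–2.
  B vs D: B wins 4–1.
  C vs D: C wins 4–1.
Copeland scores (wins − losses):
  A: 2 − 1 = 1
  B: 1 − 2 = -1
  C: 3 − 0 = 3
  D: 0 − 3 = -3
C has the best Copeland score.

C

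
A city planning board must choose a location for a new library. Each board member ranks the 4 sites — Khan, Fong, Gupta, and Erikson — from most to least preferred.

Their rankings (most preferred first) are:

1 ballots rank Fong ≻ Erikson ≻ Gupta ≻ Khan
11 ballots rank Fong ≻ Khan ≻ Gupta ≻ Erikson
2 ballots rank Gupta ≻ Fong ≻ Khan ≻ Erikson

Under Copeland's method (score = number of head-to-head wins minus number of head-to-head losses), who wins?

Fong

Pairwise results:
  Khan vs Fong: Fong wins 14–0.
  Khan vs Gupta: Khan wins 11–3.
  Khan vs Erikson: Khan wins 13–1.
  Fong vs Gupta: Fong wins 12–2.
  Fong vs Erikson: Fong wins 14–0.
  Gupta vs Erikson: Gupta wins 13–1.
Copeland scores (wins − losses):
  Khan: 2 − 1 = 1
  Fong: 3 − 0 = 3
  Gupta: 1 − 2 = -1
  Erikson: 0 − 3 = -3
Fong has the best Copeland score.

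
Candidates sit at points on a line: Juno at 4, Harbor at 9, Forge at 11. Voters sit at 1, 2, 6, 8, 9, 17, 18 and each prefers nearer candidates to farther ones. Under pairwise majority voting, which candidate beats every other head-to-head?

Harbor

With single-peaked preferences on a line, the Condorcet winner is the candidate closest to the median voter.
The median voter (position 8) is closest to Harbor at 9.
Check: Harbor vs Juno — voters closer to Harbor: 4 of 7.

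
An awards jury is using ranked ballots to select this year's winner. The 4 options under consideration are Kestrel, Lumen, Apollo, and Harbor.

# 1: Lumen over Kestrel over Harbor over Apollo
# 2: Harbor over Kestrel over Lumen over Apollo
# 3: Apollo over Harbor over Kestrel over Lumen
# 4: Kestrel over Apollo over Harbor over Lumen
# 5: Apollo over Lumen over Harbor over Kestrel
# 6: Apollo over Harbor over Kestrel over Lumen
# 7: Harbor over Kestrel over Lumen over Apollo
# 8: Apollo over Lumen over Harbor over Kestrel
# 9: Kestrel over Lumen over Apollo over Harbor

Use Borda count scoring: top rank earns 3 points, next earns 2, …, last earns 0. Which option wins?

Apollo

Borda scores:
  Kestrel: 2 + 2 + 1 + 3 + 0 + 1 + 2 + 0 + 3 = 14
  Lumen: 3 + 1 + 0 + 0 + 2 + 0 + 1 + 2 + 2 = 11
  Apollo: 0 + 0 + 3 + 2 + 3 + 3 + 0 + 3 + 1 = 15
  Harbor: 1 + 3 + 2 + 1 + 1 + 2 + 3 + 1 + 0 = 14
Apollo has the highest total.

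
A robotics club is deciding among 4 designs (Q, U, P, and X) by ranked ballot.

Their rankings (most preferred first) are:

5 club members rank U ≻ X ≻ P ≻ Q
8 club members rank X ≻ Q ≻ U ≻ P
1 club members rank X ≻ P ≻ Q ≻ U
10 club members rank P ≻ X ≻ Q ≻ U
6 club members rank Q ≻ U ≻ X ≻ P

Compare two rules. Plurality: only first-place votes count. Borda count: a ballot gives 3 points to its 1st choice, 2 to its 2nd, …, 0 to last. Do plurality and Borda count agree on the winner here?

No

Plurality first-place counts: Q 6, U 5, P 10, X 9 → P.
Borda totals: Q 45, U 35, P 37, X 63 → X.
The two rules disagree: plurality picks P, Borda picks X.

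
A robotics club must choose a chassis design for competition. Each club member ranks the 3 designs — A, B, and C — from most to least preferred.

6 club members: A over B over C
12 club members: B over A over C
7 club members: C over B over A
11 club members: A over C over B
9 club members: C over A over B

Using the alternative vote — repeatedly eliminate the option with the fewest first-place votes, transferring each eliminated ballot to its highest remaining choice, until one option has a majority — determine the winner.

Round 1: A 17, C 16, B 12. B has the fewest and is eliminated.
Round 2: A 29, C 16. A has a majority.

A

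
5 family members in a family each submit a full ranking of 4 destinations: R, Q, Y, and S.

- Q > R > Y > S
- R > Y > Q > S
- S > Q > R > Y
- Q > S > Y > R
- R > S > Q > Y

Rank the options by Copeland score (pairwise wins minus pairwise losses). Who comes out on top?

Pairwise results:
  R vs Q: Q wins 3–2.
  R vs Y: R wins 4–1.
  R vs S: R wins 3–2.
  Q vs Y: Q wins 4–1.
  Q vs S: Q wins 3–2.
  Y vs S: S wins 3–2.
Copeland scores (wins − losses):
  R: 2 − 1 = 1
  Q: 3 − 0 = 3
  Y: 0 − 3 = -3
  S: 1 − 2 = -1
Q has the best Copeland score.

Q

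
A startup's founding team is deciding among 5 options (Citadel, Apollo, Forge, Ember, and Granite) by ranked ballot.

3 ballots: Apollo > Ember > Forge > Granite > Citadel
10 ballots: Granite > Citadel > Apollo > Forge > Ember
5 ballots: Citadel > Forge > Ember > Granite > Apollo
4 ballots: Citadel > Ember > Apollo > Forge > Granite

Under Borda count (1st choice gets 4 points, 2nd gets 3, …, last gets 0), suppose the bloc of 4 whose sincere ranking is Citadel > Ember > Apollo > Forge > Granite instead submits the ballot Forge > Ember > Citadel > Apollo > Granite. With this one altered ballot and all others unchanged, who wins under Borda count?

Borda totals with the altered ballot: Citadel 58, Apollo 36, Forge 47, Ember 31, Granite 48.
The winner is unchanged: still Citadel.

Citadel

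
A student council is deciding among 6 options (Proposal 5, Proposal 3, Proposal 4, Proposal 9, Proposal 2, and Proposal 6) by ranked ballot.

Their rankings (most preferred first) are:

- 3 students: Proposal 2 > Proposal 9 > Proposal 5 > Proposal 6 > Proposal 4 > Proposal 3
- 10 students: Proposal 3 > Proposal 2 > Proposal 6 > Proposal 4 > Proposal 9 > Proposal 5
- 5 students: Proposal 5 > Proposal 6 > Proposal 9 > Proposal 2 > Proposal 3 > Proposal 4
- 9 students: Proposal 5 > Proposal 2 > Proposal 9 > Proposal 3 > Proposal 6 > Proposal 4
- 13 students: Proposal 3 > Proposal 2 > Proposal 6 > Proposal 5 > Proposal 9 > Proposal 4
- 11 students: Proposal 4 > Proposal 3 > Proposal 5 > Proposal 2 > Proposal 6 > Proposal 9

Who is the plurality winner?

First-place vote totals:
  Proposal 5: 14
  Proposal 3: 23
  Proposal 4: 11
  Proposal 9: 0
  Proposal 2: 3
  Proposal 6: 0
Proposal 3 has the most first-place votes.

Proposal 3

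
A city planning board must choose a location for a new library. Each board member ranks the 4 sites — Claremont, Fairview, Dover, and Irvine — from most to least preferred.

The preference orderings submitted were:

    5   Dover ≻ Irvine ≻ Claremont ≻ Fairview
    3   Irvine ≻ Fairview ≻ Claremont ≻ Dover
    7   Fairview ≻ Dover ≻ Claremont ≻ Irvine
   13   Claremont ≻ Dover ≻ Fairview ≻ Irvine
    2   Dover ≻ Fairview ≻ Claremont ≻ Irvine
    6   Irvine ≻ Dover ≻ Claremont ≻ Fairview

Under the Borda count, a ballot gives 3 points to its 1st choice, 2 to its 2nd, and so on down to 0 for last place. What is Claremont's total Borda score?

62

Borda scores:
  Claremont: 5·1 + 3·1 + 7·1 + 13·3 + 2·1 + 6·1 = 62
  Fairview: 5·0 + 3·2 + 7·3 + 13·1 + 2·2 + 6·0 = 44
  Dover: 5·3 + 3·0 + 7·2 + 13·2 + 2·3 + 6·2 = 73
  Irvine: 5·2 + 3·3 + 7·0 + 13·0 + 2·0 + 6·3 = 37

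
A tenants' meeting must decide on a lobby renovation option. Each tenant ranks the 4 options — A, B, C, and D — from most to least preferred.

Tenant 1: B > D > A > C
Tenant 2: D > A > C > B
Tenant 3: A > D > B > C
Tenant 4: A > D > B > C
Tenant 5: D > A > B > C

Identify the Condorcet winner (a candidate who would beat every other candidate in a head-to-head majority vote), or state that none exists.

Head-to-head results (5 voters total):
A vs B: A wins 4–1.
A vs C: A wins 5–0.
A vs D: D wins 3–2.
B vs C: B wins 4–1.
B vs D: D wins 4–1.
C vs D: D wins 5–0.
D beats each rival — A (3–2), B (4–1), C (5–0) — so D is the Condorcet winner.

D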